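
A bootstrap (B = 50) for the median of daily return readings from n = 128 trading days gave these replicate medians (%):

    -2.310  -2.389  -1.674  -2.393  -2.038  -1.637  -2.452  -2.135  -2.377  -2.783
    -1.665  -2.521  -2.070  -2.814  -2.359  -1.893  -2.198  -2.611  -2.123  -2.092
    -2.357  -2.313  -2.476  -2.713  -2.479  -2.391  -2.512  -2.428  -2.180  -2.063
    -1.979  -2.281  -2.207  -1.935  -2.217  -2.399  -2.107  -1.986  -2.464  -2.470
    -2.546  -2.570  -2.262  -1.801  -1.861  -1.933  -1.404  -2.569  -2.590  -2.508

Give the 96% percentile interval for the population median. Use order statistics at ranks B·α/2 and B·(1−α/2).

(-2.814, -1.637)

Sorted replicates: -2.814, -2.783, -2.713, -2.611, -2.590, -2.570, -2.569, -2.546, -2.521, -2.512, -2.508, -2.479, -2.476, -2.470, -2.464, -2.452, -2.428, -2.399, -2.393, -2.391, -2.389, -2.377, -2.359, -2.357, -2.313, -2.310, -2.281, -2.262, -2.217, -2.207, -2.198, -2.180, -2.135, -2.123, -2.107, -2.092, -2.070, -2.063, -2.038, -1.986, -1.979, -1.935, -1.933, -1.893, -1.861, -1.801, -1.674, -1.665, -1.637, -1.404
α = 0.04; lower rank = 50 × 0.020 = 1; upper rank = 50 × 0.980 = 49.
The 1st smallest replicate is -2.814; the 49th is -1.637.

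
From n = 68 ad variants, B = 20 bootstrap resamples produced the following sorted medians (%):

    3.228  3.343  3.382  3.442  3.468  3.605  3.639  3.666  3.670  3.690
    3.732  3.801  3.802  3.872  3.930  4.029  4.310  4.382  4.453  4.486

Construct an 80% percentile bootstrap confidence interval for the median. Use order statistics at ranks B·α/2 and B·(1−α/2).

(3.343, 4.382)

α = 0.20; lower rank = 20 × 0.100 = 2; upper rank = 20 × 0.900 = 18.
The 2nd smallest replicate is 3.343; the 18th is 4.382.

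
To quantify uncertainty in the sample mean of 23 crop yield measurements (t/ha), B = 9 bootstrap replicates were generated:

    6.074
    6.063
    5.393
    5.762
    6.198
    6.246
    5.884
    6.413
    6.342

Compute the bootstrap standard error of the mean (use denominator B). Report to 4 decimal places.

SE* = 0.3018

Bootstrap SE is the standard deviation of the 9 replicate means.
Mean of replicates: (6.074 + 6.063 + 5.393 + 5.762 + 6.198 + 6.246 + 5.884 + 6.413 + 6.342) / 9 = 54.37500 / 9 = 6.04167
Sum of squared deviations: (+0.03233)² + (+0.02133)² + (−0.64867)² + (−0.27967)² + (+0.15633)² + (+0.20433)² + (−0.15767)² + (+0.37133)² + (+0.30033)² = 0.81962
Variance = 0.81962 / 9 = 0.09107
SE* = √0.09107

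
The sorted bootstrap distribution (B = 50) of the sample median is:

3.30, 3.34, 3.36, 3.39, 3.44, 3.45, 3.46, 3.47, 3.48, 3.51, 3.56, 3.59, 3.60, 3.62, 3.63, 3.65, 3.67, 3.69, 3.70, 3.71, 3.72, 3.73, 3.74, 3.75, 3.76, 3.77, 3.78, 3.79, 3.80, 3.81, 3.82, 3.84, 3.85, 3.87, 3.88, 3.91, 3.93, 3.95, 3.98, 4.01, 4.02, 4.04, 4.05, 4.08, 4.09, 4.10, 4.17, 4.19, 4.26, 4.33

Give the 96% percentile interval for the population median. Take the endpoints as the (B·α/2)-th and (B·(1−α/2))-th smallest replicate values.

α = 0.04; lower rank = 50 × 0.020 = 1; upper rank = 50 × 0.980 = 49.
The 1st smallest replicate is 3.30; the 49th is 4.26.

(3.30, 4.26)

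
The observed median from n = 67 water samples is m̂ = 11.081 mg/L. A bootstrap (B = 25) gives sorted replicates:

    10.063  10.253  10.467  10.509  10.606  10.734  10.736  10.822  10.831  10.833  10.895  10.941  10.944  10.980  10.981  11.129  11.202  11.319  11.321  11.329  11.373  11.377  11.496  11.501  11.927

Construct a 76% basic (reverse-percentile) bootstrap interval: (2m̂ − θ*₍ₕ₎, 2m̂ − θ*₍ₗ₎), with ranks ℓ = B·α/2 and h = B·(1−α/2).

(10.785, 11.695)

Percentile endpoints at ranks 3 and 22: θ*₍3₎ = 10.467, θ*₍22₎ = 11.377.
Basic interval reflects these around m̂:
  lower = 2 × 11.081 − 11.377 = 10.785
  upper = 2 × 11.081 − 10.467 = 11.695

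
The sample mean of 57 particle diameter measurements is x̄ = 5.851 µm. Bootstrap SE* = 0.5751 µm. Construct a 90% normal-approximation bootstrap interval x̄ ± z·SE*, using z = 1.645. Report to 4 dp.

Margin = 1.645 × 0.5751 = 0.94604
Interval: 5.851 ± 0.94604

(4.9050, 6.7970)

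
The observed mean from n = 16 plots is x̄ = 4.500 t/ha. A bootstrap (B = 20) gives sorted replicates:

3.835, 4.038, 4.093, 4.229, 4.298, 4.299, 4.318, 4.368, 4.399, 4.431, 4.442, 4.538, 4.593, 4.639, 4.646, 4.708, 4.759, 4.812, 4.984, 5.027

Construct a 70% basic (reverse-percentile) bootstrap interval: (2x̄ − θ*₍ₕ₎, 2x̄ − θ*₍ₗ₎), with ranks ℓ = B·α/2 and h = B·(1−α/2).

Percentile endpoints at ranks 3 and 17: θ*₍3₎ = 4.093, θ*₍17₎ = 4.759.
Basic interval reflects these around x̄:
  lower = 2 × 4.500 − 4.759 = 4.241
  upper = 2 × 4.500 − 4.093 = 4.907

(4.241, 4.907)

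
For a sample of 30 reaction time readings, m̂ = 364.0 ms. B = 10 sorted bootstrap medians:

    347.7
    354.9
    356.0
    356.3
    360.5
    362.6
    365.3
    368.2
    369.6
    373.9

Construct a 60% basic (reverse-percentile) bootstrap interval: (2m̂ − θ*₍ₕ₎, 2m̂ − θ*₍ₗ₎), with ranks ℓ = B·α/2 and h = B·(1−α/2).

Percentile endpoints at ranks 2 and 8: θ*₍2₎ = 354.9, θ*₍8₎ = 368.2.
Basic interval reflects these around m̂:
  lower = 2 × 364.0 − 368.2 = 359.8
  upper = 2 × 364.0 − 354.9 = 373.1

(359.8, 373.1)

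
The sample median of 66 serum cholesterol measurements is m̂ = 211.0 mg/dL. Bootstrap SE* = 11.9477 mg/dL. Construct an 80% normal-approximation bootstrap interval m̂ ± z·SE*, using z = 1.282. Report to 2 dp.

Margin = 1.282 × 11.9477 = 15.317
Interval: 211.0 ± 15.317

(195.68, 226.32)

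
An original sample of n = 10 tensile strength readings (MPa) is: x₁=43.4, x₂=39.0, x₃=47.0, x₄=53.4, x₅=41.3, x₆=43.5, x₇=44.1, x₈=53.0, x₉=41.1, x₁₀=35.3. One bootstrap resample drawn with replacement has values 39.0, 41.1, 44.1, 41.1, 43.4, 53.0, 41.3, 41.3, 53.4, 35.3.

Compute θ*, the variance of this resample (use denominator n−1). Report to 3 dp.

Mean = 43.3000; sum of squared deviations = 296.9200
s² = 296.9200 / 9 = 32.9911

θ* = 32.991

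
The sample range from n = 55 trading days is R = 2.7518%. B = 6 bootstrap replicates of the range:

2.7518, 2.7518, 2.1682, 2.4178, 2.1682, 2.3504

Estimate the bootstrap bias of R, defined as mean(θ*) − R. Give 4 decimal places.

mean(θ*) = (2.7518 + 2.7518 + 2.1682 + 2.4178 + 2.1682 + 2.3504) / 6 = 2.43470
bias = 2.43470 − 2.7518

bias = −0.3171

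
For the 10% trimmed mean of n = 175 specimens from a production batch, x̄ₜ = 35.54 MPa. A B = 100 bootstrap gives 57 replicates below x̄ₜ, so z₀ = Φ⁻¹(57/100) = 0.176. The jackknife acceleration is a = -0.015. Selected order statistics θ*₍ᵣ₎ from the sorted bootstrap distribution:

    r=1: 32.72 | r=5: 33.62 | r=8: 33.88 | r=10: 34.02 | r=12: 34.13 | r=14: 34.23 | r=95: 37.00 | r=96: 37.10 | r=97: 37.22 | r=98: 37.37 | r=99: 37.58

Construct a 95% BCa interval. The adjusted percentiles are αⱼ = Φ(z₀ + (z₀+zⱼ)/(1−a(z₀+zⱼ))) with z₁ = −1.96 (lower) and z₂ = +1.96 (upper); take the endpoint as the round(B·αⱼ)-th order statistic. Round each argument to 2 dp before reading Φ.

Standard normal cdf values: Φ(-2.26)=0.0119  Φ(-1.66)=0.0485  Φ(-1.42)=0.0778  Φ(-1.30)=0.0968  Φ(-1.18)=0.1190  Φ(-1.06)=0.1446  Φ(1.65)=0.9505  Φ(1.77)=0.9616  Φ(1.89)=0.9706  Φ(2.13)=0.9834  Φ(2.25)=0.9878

(33.62, 37.58)

Lower: z₀ + z₁ = 0.176 + (-1.960) = -1.784; 1 − a(z₀+z₁) = 1 − (-0.015)(-1.784) = 0.9732; argument = 0.176 + (-1.784)/0.9732 = -1.6571 → -1.66.
α₁ = Φ(-1.66) = 0.0485; rank = round(100 × 0.0485) = 5; θ*₍5₎ = 33.62.
Upper: z₀ + z₂ = 2.136; 1 − a(z₀+z₂) = 1.0320; argument = 2.2457 → 2.25; α₂ = 0.9878; rank = 99; θ*₍99₎ = 37.58.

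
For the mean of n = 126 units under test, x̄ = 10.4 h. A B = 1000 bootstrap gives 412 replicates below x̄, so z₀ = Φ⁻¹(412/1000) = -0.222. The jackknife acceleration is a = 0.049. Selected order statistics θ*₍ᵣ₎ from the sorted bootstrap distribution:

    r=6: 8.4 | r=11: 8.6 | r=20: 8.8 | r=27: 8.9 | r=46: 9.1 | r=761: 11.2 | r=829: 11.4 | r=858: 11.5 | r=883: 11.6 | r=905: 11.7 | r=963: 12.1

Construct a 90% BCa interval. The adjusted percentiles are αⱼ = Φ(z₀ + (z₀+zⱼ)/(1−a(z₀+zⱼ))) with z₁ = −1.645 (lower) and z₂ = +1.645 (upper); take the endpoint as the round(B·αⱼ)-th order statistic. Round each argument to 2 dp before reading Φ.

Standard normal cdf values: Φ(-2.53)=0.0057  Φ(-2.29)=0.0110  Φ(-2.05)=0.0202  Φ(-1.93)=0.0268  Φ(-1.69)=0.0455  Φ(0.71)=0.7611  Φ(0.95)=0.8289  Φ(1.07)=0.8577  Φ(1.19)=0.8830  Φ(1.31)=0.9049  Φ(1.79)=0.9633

(8.9, 11.7)

Lower: z₀ + z₁ = -0.222 + (-1.645) = -1.867; 1 − a(z₀+z₁) = 1 − (0.049)(-1.867) = 1.0915; argument = -0.222 + (-1.867)/1.0915 = -1.9325 → -1.93.
α₁ = Φ(-1.93) = 0.0268; rank = round(1000 × 0.0268) = 27; θ*₍27₎ = 8.9.
Upper: z₀ + z₂ = 1.423; 1 − a(z₀+z₂) = 0.9303; argument = 1.3077 → 1.31; α₂ = 0.9049; rank = 905; θ*₍905₎ = 11.7.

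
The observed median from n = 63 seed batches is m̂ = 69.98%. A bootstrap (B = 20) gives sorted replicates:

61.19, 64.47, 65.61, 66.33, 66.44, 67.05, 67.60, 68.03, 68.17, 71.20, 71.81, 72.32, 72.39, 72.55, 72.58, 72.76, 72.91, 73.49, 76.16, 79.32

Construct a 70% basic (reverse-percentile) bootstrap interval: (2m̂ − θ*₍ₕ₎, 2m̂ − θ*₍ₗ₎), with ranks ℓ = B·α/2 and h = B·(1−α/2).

Percentile endpoints at ranks 3 and 17: θ*₍3₎ = 65.61, θ*₍17₎ = 72.91.
Basic interval reflects these around m̂:
  lower = 2 × 69.98 − 72.91 = 67.05
  upper = 2 × 69.98 − 65.61 = 74.35

(67.05, 74.35)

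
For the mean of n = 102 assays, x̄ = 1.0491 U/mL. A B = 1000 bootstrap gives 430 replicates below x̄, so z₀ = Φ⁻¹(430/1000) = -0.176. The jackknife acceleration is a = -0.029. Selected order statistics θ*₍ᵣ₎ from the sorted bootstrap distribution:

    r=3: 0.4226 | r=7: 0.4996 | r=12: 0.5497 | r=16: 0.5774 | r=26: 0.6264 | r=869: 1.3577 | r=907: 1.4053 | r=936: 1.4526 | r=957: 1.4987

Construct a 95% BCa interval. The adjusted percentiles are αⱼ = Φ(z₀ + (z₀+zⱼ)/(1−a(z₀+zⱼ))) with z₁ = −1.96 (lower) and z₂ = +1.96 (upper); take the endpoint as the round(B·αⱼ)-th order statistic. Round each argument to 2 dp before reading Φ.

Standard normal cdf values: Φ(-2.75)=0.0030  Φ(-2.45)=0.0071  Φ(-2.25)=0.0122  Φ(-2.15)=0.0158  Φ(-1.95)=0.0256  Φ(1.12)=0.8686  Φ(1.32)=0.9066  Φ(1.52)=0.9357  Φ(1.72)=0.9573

(0.4996, 1.4526)

Lower: z₀ + z₁ = -0.176 + (-1.960) = -2.136; 1 − a(z₀+z₁) = 1 − (-0.029)(-2.136) = 0.9381; argument = -0.176 + (-2.136)/0.9381 = -2.4530 → -2.45.
α₁ = Φ(-2.45) = 0.0071; rank = round(1000 × 0.0071) = 7; θ*₍7₎ = 0.4996.
Upper: z₀ + z₂ = 1.784; 1 − a(z₀+z₂) = 1.0517; argument = 1.5202 → 1.52; α₂ = 0.9357; rank = 936; θ*₍936₎ = 1.4526.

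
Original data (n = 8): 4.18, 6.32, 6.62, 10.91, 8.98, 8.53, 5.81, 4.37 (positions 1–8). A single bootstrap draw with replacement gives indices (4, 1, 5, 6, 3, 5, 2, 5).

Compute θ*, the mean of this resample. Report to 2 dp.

θ* = 7.94

Resample values: 10.91, 4.18, 8.98, 8.53, 6.62, 8.98, 6.32, 8.98.
Mean = (10.91 + 4.18 + 8.98 + 8.53 + 6.62 + 8.98 + 6.32 + 8.98) / 8 = 63.500 / 8 = 7.94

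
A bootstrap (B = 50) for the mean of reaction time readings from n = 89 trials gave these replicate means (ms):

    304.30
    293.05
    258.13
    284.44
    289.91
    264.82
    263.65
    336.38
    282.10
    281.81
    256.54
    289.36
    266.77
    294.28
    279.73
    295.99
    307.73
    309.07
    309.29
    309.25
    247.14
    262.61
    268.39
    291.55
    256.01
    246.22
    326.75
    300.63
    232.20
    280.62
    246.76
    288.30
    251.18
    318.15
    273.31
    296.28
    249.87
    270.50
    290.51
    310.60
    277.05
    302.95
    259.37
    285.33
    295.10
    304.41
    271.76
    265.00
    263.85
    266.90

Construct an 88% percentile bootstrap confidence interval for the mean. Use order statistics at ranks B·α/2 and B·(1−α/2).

(246.76, 310.60)

Sorted replicates: 232.20, 246.22, 246.76, 247.14, 249.87, 251.18, 256.01, 256.54, 258.13, 259.37, 262.61, 263.65, 263.85, 264.82, 265.00, 266.77, 266.90, 268.39, 270.50, 271.76, 273.31, 277.05, 279.73, 280.62, 281.81, 282.10, 284.44, 285.33, 288.30, 289.36, 289.91, 290.51, 291.55, 293.05, 294.28, 295.10, 295.99, 296.28, 300.63, 302.95, 304.30, 304.41, 307.73, 309.07, 309.25, 309.29, 310.60, 318.15, 326.75, 336.38
α = 0.12; lower rank = 50 × 0.060 = 3; upper rank = 50 × 0.940 = 47.
The 3rd smallest replicate is 246.76; the 47th is 310.60.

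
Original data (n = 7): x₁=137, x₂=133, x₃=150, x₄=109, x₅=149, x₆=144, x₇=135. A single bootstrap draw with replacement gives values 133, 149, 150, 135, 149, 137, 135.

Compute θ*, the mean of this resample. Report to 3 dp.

θ* = 141.143

Mean = (133 + 149 + 150 + 135 + 149 + 137 + 135) / 7 = 988.0 / 7 = 141.143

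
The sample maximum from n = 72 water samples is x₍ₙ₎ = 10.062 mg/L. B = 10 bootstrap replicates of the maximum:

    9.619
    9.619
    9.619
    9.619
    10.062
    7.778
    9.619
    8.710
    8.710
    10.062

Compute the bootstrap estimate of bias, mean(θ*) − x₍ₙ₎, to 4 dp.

bias = −0.7203

mean(θ*) = (9.619 + 9.619 + 9.619 + 9.619 + 10.062 + 7.778 + 9.619 + 8.710 + 8.710 + 10.062) / 10 = 9.34170
bias = 9.34170 − 10.062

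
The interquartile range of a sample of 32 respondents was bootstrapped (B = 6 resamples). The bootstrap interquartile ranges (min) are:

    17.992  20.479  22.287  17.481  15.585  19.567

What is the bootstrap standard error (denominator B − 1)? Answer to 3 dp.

Bootstrap SE is the standard deviation of the 6 replicate interquartile ranges.
Mean of replicates: (17.992 + 20.479 + 22.287 + 17.481 + 15.585 + 19.567) / 6 = 113.3910 / 6 = 18.8985
Sum of squared deviations: (−0.9065)² + (+1.5805)² + (+3.3885)² + (−1.4175)² + (−3.3135)² + (+0.6685)² = 28.2371
Variance = 28.2371 / 5 = 5.6474
SE* = √5.6474

SE* = 2.376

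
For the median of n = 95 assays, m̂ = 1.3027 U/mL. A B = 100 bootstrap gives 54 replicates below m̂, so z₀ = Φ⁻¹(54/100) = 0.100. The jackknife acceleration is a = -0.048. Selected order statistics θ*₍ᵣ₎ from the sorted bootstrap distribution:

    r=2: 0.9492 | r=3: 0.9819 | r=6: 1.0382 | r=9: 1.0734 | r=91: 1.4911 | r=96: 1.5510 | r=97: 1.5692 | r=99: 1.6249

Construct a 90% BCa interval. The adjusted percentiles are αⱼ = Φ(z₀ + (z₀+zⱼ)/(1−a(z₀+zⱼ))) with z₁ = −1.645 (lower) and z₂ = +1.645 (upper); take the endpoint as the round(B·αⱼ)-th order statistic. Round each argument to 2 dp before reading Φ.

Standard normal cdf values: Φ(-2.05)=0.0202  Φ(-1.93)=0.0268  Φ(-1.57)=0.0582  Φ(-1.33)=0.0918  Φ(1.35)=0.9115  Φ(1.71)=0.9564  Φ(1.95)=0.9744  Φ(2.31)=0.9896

(1.0382, 1.5510)

Lower: z₀ + z₁ = 0.100 + (-1.645) = -1.545; 1 − a(z₀+z₁) = 1 − (-0.048)(-1.545) = 0.9258; argument = 0.100 + (-1.545)/0.9258 = -1.5688 → -1.57.
α₁ = Φ(-1.57) = 0.0582; rank = round(100 × 0.0582) = 6; θ*₍6₎ = 1.0382.
Upper: z₀ + z₂ = 1.745; 1 − a(z₀+z₂) = 1.0838; argument = 1.7101 → 1.71; α₂ = 0.9564; rank = 96; θ*₍96₎ = 1.5510.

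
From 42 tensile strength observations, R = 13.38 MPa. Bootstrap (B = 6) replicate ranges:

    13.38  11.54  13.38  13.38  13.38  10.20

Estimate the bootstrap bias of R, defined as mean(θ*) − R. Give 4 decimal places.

mean(θ*) = (13.38 + 11.54 + 13.38 + 13.38 + 13.38 + 10.20) / 6 = 12.54333
bias = 12.54333 − 13.38

bias = −0.8367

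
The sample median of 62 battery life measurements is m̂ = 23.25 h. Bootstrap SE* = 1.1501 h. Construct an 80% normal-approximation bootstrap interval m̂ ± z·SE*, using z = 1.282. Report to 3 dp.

Margin = 1.282 × 1.1501 = 1.4744
Interval: 23.25 ± 1.4744

(21.776, 24.724)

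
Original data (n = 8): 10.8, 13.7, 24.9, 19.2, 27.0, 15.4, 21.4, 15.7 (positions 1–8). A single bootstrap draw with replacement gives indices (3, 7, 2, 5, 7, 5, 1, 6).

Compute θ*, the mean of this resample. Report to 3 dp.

θ* = 20.200

Resample values: 24.9, 21.4, 13.7, 27.0, 21.4, 27.0, 10.8, 15.4.
Mean = (24.9 + 21.4 + 13.7 + 27.0 + 21.4 + 27.0 + 10.8 + 15.4) / 8 = 161.60 / 8 = 20.200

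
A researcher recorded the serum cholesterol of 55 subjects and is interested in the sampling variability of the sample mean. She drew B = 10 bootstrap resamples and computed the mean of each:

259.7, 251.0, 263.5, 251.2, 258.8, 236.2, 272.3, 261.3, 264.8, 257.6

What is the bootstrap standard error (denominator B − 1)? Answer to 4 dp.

SE* = 9.8022

Bootstrap SE is the standard deviation of the 10 replicate means.
Mean of replicates: (259.7 + 251.0 + 263.5 + 251.2 + 258.8 + 236.2 + 272.3 + 261.3 + 264.8 + 257.6) / 10 = 2576.40000 / 10 = 257.64000
Sum of squared deviations: (+2.06000)² + (−6.64000)² + (+5.86000)² + (−6.44000)² + (+1.16000)² + (−21.44000)² + (+14.66000)² + (+3.66000)² + (+7.16000)² + (−0.04000)² = 864.74400
Variance = 864.74400 / 9 = 96.08267
SE* = √96.08267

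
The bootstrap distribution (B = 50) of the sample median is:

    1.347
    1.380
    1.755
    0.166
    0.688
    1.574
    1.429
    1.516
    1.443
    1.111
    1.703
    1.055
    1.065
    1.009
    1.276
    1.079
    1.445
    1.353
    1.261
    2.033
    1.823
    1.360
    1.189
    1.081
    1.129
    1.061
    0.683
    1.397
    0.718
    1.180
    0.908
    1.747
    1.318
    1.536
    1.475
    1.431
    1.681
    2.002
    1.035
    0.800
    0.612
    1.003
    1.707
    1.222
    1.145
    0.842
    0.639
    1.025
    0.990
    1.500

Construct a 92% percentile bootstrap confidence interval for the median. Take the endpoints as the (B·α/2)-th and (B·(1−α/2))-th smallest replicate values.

Sorted replicates: 0.166, 0.612, 0.639, 0.683, 0.688, 0.718, 0.800, 0.842, 0.908, 0.990, 1.003, 1.009, 1.025, 1.035, 1.055, 1.061, 1.065, 1.079, 1.081, 1.111, 1.129, 1.145, 1.180, 1.189, 1.222, 1.261, 1.276, 1.318, 1.347, 1.353, 1.360, 1.380, 1.397, 1.429, 1.431, 1.443, 1.445, 1.475, 1.500, 1.516, 1.536, 1.574, 1.681, 1.703, 1.707, 1.747, 1.755, 1.823, 2.002, 2.033
α = 0.08; lower rank = 50 × 0.040 = 2; upper rank = 50 × 0.960 = 48.
The 2nd smallest replicate is 0.612; the 48th is 1.823.

(0.612, 1.823)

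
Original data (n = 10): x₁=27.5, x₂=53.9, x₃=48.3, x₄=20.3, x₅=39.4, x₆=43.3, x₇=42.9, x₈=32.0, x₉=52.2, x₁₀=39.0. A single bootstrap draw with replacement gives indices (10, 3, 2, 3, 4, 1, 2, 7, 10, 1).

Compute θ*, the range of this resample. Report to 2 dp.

Resample values: 39.0, 48.3, 53.9, 48.3, 20.3, 27.5, 53.9, 42.9, 39.0, 27.5.
Range = 53.9 − 20.3 = 33.60

θ* = 33.60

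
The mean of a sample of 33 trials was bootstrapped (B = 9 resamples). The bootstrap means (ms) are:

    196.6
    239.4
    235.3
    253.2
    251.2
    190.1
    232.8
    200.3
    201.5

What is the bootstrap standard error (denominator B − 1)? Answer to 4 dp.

Bootstrap SE is the standard deviation of the 9 replicate means.
Mean of replicates: (196.6 + 239.4 + 235.3 + 253.2 + 251.2 + 190.1 + 232.8 + 200.3 + 201.5) / 9 = 2000.40000 / 9 = 222.26667
Sum of squared deviations: (−25.66667)² + (+17.13333)² + (+13.03333)² + (+30.93333)² + (+28.93333)² + (−32.16667)² + (+10.53333)² + (−21.96667)² + (−20.76667)² = 4975.64000
Variance = 4975.64000 / 8 = 621.95500
SE* = √621.95500

SE* = 24.9390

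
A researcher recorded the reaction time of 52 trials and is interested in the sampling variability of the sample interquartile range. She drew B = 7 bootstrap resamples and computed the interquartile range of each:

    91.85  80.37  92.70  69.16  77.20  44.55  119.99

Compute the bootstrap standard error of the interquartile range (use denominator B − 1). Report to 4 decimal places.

Bootstrap SE is the standard deviation of the 7 replicate interquartile ranges.
Mean of replicates: (91.85 + 80.37 + 92.70 + 69.16 + 77.20 + 44.55 + 119.99) / 7 = 575.82000 / 7 = 82.26000
Sum of squared deviations: (+9.59000)² + (−1.89000)² + (+10.44000)² + (−13.10000)² + (−5.06000)² + (−37.71000)² + (+37.73000)² = 3247.34440
Variance = 3247.34440 / 6 = 541.22407
SE* = √541.22407

SE* = 23.2642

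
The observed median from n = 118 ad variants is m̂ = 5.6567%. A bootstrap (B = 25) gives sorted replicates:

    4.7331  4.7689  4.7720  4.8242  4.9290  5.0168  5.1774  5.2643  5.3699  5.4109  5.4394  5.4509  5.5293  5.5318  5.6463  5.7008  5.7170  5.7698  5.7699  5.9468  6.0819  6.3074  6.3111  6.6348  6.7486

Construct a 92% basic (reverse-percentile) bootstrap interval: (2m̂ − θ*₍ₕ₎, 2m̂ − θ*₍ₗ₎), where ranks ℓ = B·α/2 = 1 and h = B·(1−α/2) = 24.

(4.6786, 6.5803)

Percentile endpoints at ranks 1 and 24: θ*₍1₎ = 4.7331, θ*₍24₎ = 6.6348.
Basic interval reflects these around m̂:
  lower = 2 × 5.6567 − 6.6348 = 4.6786
  upper = 2 × 5.6567 − 4.7331 = 6.5803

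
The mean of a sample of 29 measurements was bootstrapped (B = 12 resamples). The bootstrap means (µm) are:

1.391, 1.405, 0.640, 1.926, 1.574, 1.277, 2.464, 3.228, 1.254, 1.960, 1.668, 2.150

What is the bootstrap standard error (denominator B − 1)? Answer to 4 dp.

SE* = 0.6685

Bootstrap SE is the standard deviation of the 12 replicate means.
Mean of replicates: (1.391 + 1.405 + 0.640 + 1.926 + 1.574 + 1.277 + 2.464 + 3.228 + 1.254 + 1.960 + 1.668 + 2.150) / 12 = 20.93700 / 12 = 1.74475
Sum of squared deviations: (−0.35375)² + (−0.33975)² + (−1.10475)² + (+0.18125)² + (−0.17075)² + (−0.46775)² + (+0.71925)² + (+1.48325)² + (−0.49075)² + (+0.21525)² + (−0.07675)² + (+0.40525)² = 4.91648
Variance = 4.91648 / 11 = 0.44695
SE* = √0.44695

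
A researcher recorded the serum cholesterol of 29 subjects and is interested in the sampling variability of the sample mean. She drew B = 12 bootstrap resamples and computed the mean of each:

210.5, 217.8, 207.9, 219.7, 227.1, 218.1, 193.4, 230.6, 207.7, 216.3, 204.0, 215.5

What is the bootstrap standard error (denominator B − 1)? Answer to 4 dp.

Bootstrap SE is the standard deviation of the 12 replicate means.
Mean of replicates: (210.5 + 217.8 + 207.9 + 219.7 + 227.1 + 218.1 + 193.4 + 230.6 + 207.7 + 216.3 + 204.0 + 215.5) / 12 = 2568.60000 / 12 = 214.05000
Sum of squared deviations: (−3.55000)² + (+3.75000)² + (−6.15000)² + (+5.65000)² + (+13.05000)² + (+4.05000)² + (−20.65000)² + (+16.55000)² + (−6.35000)² + (+2.25000)² + (−10.05000)² + (+1.45000)² = 1131.93000
Variance = 1131.93000 / 11 = 102.90273
SE* = √102.90273

SE* = 10.1441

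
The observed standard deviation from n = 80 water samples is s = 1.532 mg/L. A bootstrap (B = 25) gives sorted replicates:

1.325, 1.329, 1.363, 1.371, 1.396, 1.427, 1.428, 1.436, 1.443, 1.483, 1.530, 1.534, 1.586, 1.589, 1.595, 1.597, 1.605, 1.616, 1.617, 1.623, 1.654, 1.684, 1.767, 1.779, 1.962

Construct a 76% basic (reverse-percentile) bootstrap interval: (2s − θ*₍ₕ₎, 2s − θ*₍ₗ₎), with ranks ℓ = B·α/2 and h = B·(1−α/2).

(1.380, 1.701)

Percentile endpoints at ranks 3 and 22: θ*₍3₎ = 1.363, θ*₍22₎ = 1.684.
Basic interval reflects these around s:
  lower = 2 × 1.532 − 1.684 = 1.380
  upper = 2 × 1.532 − 1.363 = 1.701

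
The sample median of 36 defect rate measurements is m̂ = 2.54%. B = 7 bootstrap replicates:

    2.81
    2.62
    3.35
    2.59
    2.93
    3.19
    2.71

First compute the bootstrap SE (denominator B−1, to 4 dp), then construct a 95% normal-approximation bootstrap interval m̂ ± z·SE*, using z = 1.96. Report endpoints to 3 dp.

Mean of replicates = 2.8857; sum of squared deviations = 0.5048; SE* = √(0.5048/6) = 0.2900
Margin = 1.96 × 0.2900 = 0.5684
Interval: 2.54 ± 0.5684

(1.972, 3.108)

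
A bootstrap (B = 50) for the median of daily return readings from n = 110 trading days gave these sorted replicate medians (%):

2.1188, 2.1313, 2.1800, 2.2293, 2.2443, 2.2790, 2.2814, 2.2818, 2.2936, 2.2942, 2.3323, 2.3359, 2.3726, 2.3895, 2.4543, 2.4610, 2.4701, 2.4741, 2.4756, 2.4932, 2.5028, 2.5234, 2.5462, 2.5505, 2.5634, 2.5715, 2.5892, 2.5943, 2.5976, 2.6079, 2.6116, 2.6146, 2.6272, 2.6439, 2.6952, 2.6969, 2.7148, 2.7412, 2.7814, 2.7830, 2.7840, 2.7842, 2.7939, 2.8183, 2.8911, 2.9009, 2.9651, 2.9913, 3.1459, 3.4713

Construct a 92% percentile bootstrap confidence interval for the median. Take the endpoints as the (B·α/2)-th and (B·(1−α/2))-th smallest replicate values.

(2.1313, 2.9913)

α = 0.08; lower rank = 50 × 0.040 = 2; upper rank = 50 × 0.960 = 48.
The 2nd smallest replicate is 2.1313; the 48th is 2.9913.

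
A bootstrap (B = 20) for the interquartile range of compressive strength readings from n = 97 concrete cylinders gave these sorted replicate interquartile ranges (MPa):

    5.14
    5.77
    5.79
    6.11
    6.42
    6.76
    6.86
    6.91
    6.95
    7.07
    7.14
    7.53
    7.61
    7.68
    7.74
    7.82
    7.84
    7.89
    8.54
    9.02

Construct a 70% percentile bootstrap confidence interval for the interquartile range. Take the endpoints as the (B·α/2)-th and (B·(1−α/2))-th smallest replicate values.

α = 0.30; lower rank = 20 × 0.150 = 3; upper rank = 20 × 0.850 = 17.
The 3rd smallest replicate is 5.79; the 17th is 7.84.

(5.79, 7.84)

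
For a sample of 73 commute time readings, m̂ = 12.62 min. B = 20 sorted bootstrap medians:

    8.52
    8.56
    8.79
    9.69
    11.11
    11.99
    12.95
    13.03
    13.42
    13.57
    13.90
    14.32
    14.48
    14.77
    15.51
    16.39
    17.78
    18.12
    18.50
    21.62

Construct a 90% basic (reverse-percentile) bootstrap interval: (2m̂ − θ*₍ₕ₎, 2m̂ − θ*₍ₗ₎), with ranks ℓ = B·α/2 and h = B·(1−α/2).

Percentile endpoints at ranks 1 and 19: θ*₍1₎ = 8.52, θ*₍19₎ = 18.50.
Basic interval reflects these around m̂:
  lower = 2 × 12.62 − 18.50 = 6.74
  upper = 2 × 12.62 − 8.52 = 16.72

(6.74, 16.72)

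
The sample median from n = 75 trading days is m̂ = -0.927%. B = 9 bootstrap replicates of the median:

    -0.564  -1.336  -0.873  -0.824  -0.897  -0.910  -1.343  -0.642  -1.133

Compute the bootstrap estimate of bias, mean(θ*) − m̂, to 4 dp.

bias = −0.0199

mean(θ*) = ((-0.564) + (-1.336) + (-0.873) + (-0.824) + (-0.897) + (-0.910) + (-1.343) + (-0.642) + (-1.133)) / 9 = -0.94689
bias = -0.94689 − -0.927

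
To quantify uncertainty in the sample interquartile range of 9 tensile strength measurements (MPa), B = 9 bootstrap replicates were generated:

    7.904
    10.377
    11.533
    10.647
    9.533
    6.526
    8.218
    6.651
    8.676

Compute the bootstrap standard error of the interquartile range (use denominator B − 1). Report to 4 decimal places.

SE* = 1.7595

Bootstrap SE is the standard deviation of the 9 replicate interquartile ranges.
Mean of replicates: (7.904 + 10.377 + 11.533 + 10.647 + 9.533 + 6.526 + 8.218 + 6.651 + 8.676) / 9 = 80.06500 / 9 = 8.89611
Sum of squared deviations: (−0.99211)² + (+1.48089)² + (+2.63689)² + (+1.75089)² + (+0.63689)² + (−2.37011)² + (−0.67811)² + (−2.24511)² + (−0.22011)² = 24.76797
Variance = 24.76797 / 8 = 3.09600
SE* = √3.09600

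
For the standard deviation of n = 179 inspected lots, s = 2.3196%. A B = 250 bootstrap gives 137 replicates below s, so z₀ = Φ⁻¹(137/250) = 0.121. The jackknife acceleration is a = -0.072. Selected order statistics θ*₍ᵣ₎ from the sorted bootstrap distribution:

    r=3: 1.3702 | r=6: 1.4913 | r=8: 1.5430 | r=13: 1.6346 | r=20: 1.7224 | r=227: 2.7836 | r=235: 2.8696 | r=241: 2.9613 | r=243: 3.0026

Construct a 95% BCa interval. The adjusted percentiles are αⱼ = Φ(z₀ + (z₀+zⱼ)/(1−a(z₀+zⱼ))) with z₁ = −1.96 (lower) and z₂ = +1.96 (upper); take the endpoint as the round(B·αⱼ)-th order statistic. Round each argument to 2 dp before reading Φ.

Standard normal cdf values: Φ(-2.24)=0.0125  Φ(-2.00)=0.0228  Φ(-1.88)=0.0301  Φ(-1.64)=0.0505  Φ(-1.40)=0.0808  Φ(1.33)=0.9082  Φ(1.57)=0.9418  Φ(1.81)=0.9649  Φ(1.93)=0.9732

Lower: z₀ + z₁ = 0.121 + (-1.960) = -1.839; 1 − a(z₀+z₁) = 1 − (-0.072)(-1.839) = 0.8676; argument = 0.121 + (-1.839)/0.8676 = -1.9987 → -2.00.
α₁ = Φ(-2.00) = 0.0228; rank = round(250 × 0.0228) = 6; θ*₍6₎ = 1.4913.
Upper: z₀ + z₂ = 2.081; 1 − a(z₀+z₂) = 1.1498; argument = 1.9308 → 1.93; α₂ = 0.9732; rank = 243; θ*₍243₎ = 3.0026.

(1.4913, 3.0026)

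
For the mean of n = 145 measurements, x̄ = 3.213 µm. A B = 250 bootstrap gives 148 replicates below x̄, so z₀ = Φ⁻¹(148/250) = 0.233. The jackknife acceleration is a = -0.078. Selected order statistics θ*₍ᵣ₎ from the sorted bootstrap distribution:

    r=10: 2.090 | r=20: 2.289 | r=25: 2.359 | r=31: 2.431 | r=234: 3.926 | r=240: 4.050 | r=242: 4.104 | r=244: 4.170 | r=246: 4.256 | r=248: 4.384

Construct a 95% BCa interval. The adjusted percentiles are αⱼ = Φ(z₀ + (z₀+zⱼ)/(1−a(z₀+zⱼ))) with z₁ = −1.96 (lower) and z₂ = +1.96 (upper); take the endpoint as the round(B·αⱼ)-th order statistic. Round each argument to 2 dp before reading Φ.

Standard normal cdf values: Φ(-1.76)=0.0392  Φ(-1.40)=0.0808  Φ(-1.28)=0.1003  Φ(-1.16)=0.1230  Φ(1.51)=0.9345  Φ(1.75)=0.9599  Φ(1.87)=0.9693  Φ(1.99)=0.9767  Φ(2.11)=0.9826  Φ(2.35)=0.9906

(2.090, 4.256)

Lower: z₀ + z₁ = 0.233 + (-1.960) = -1.727; 1 − a(z₀+z₁) = 1 − (-0.078)(-1.727) = 0.8653; argument = 0.233 + (-1.727)/0.8653 = -1.7629 → -1.76.
α₁ = Φ(-1.76) = 0.0392; rank = round(250 × 0.0392) = 10; θ*₍10₎ = 2.090.
Upper: z₀ + z₂ = 2.193; 1 − a(z₀+z₂) = 1.1711; argument = 2.1057 → 2.11; α₂ = 0.9826; rank = 246; θ*₍246₎ = 4.256.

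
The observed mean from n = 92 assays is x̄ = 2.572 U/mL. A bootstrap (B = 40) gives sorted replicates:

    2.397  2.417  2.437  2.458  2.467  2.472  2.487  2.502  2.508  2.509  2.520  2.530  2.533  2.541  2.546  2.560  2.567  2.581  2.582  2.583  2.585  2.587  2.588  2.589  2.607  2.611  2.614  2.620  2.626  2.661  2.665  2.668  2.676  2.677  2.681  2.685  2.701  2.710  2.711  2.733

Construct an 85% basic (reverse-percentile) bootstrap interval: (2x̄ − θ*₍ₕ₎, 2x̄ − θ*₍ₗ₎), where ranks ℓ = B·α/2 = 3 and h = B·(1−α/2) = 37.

(2.443, 2.707)

Percentile endpoints at ranks 3 and 37: θ*₍3₎ = 2.437, θ*₍37₎ = 2.701.
Basic interval reflects these around x̄:
  lower = 2 × 2.572 − 2.701 = 2.443
  upper = 2 × 2.572 − 2.437 = 2.707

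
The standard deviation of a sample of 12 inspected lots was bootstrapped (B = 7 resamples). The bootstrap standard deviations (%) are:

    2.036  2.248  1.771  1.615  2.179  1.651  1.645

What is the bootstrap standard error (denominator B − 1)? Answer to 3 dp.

SE* = 0.270

Bootstrap SE is the standard deviation of the 7 replicate standard deviations.
Mean of replicates: (2.036 + 2.248 + 1.771 + 1.615 + 2.179 + 1.651 + 1.645) / 7 = 13.14500 / 7 = 1.87786
Sum of squared deviations: (+0.15814)² + (+0.37014)² + (−0.10686)² + (−0.26286)² + (+0.30114)² + (−0.22686)² + (−0.23286)² = 0.43890
Variance = 0.43890 / 6 = 0.07315
SE* = √0.07315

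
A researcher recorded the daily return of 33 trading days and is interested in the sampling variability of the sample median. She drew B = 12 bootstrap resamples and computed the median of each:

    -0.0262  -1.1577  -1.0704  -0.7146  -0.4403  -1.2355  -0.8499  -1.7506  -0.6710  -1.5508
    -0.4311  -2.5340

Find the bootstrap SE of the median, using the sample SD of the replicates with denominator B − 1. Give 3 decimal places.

Bootstrap SE is the standard deviation of the 12 replicate medians.
Mean of replicates: ((-0.0262) + (-1.1577) + (-1.0704) + (-0.7146) + (-0.4403) + (-1.2355) + (-0.8499) + (-1.7506) + (-0.6710) + (-1.5508) + (-0.4311) + (-2.5340)) / 12 = -12.43210 / 12 = -1.03601
Sum of squared deviations: (+1.00981)² + (−0.12169)² + (−0.03439)² + (+0.32141)² + (+0.59571)² + (−0.19949)² + (+0.18611)² + (−0.71459)² + (+0.36501)² + (−0.51479)² + (+0.60491)² + (−1.49799)² = 5.08709
Variance = 5.08709 / 11 = 0.46246
SE* = √0.46246

SE* = 0.680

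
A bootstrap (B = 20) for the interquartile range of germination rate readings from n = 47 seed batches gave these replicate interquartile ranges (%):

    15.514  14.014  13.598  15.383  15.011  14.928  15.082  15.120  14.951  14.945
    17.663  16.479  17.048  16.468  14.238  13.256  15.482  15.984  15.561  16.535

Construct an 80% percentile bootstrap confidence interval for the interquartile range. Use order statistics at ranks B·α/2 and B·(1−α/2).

Sorted replicates: 13.256, 13.598, 14.014, 14.238, 14.928, 14.945, 14.951, 15.011, 15.082, 15.120, 15.383, 15.482, 15.514, 15.561, 15.984, 16.468, 16.479, 16.535, 17.048, 17.663
α = 0.20; lower rank = 20 × 0.100 = 2; upper rank = 20 × 0.900 = 18.
The 2nd smallest replicate is 13.598; the 18th is 16.535.

(13.598, 16.535)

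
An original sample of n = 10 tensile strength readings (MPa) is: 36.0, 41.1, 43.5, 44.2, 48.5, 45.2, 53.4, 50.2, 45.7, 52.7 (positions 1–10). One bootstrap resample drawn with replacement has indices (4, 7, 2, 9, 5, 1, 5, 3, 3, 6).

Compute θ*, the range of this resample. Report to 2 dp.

θ* = 17.40

Resample values: 44.2, 53.4, 41.1, 45.7, 48.5, 36.0, 48.5, 43.5, 43.5, 45.2.
Range = 53.4 − 36.0 = 17.40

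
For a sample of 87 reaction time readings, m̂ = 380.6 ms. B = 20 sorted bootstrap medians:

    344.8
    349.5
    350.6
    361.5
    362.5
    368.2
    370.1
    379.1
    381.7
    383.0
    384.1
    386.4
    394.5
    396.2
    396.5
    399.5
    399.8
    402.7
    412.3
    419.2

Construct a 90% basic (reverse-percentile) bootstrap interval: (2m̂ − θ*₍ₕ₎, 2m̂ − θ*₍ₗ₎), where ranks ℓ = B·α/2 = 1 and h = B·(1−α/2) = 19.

(348.9, 416.4)

Percentile endpoints at ranks 1 and 19: θ*₍1₎ = 344.8, θ*₍19₎ = 412.3.
Basic interval reflects these around m̂:
  lower = 2 × 380.6 − 412.3 = 348.9
  upper = 2 × 380.6 − 344.8 = 416.4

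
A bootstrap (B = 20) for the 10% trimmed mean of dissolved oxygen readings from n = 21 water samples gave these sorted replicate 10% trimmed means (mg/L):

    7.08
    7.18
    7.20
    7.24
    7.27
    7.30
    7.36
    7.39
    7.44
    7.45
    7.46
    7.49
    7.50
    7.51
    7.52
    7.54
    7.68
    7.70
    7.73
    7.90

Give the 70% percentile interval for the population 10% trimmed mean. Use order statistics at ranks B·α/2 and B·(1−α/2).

α = 0.30; lower rank = 20 × 0.150 = 3; upper rank = 20 × 0.850 = 17.
The 3rd smallest replicate is 7.20; the 17th is 7.68.

(7.20, 7.68)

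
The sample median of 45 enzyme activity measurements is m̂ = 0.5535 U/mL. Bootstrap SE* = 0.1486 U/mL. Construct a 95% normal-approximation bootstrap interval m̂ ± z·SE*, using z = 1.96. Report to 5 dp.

Margin = 1.96 × 0.1486 = 0.291256
Interval: 0.5535 ± 0.291256

(0.26224, 0.84476)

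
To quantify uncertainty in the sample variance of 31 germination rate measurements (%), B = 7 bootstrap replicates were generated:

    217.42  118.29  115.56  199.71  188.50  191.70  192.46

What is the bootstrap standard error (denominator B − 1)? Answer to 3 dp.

SE* = 40.671

Bootstrap SE is the standard deviation of the 7 replicate variances.
Mean of replicates: (217.42 + 118.29 + 115.56 + 199.71 + 188.50 + 191.70 + 192.46) / 7 = 1223.6400 / 7 = 174.8057
Sum of squared deviations: (+42.6143)² + (−56.5157)² + (−59.2457)² + (+24.9043)² + (+13.6943)² + (+16.8943)² + (+17.6543)² = 9924.9056
Variance = 9924.9056 / 6 = 1654.1509
SE* = √1654.1509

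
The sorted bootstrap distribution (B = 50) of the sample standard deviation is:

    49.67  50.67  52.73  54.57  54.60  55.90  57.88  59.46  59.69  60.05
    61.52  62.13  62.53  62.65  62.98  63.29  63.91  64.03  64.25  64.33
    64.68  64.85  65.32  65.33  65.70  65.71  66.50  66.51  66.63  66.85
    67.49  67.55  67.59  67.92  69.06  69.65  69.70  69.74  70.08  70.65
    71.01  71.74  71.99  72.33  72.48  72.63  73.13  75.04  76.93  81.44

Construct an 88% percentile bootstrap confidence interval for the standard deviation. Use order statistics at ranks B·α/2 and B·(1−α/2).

(52.73, 73.13)

α = 0.12; lower rank = 50 × 0.060 = 3; upper rank = 50 × 0.940 = 47.
The 3rd smallest replicate is 52.73; the 47th is 73.13.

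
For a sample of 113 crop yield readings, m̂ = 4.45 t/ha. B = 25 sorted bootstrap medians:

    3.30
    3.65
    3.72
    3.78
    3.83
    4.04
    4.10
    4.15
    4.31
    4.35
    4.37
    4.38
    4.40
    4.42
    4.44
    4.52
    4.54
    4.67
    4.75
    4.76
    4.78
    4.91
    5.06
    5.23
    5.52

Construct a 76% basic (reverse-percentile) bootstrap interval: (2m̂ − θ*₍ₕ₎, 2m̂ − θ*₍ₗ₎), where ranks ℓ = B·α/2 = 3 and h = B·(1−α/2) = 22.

Percentile endpoints at ranks 3 and 22: θ*₍3₎ = 3.72, θ*₍22₎ = 4.91.
Basic interval reflects these around m̂:
  lower = 2 × 4.45 − 4.91 = 3.99
  upper = 2 × 4.45 − 3.72 = 5.18

(3.99, 5.18)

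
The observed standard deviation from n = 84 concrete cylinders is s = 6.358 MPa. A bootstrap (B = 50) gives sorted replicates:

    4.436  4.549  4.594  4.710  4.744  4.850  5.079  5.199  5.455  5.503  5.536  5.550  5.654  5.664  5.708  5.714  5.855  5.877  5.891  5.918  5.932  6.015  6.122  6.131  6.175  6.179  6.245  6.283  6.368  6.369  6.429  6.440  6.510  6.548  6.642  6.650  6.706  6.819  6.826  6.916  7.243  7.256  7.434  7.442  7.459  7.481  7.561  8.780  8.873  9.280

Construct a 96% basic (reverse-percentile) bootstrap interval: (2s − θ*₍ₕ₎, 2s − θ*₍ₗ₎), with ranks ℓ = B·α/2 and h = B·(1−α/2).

(3.843, 8.280)

Percentile endpoints at ranks 1 and 49: θ*₍1₎ = 4.436, θ*₍49₎ = 8.873.
Basic interval reflects these around s:
  lower = 2 × 6.358 − 8.873 = 3.843
  upper = 2 × 6.358 − 4.436 = 8.280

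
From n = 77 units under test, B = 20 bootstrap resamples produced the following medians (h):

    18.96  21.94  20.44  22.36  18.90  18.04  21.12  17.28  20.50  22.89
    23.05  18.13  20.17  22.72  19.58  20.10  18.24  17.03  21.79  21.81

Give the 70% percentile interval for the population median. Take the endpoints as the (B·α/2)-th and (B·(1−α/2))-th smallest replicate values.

Sorted replicates: 17.03, 17.28, 18.04, 18.13, 18.24, 18.90, 18.96, 19.58, 20.10, 20.17, 20.44, 20.50, 21.12, 21.79, 21.81, 21.94, 22.36, 22.72, 22.89, 23.05
α = 0.30; lower rank = 20 × 0.150 = 3; upper rank = 20 × 0.850 = 17.
The 3rd smallest replicate is 18.04; the 17th is 22.36.

(18.04, 22.36)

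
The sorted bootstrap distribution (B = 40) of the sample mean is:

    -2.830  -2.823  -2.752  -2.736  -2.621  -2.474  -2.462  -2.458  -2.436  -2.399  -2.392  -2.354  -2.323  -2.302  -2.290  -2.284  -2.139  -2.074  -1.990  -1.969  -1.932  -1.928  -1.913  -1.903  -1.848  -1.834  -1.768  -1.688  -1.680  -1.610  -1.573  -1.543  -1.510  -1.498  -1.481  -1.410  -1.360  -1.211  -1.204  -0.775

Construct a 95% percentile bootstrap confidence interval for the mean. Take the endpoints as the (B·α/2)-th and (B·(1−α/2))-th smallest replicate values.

(-2.830, -1.204)

α = 0.05; lower rank = 40 × 0.025 = 1; upper rank = 40 × 0.975 = 39.
The 1st smallest replicate is -2.830; the 39th is -1.204.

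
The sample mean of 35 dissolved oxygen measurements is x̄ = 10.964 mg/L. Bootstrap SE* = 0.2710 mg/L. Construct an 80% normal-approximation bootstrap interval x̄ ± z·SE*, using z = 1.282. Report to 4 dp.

Margin = 1.282 × 0.2710 = 0.34742
Interval: 10.964 ± 0.34742

(10.6166, 11.3114)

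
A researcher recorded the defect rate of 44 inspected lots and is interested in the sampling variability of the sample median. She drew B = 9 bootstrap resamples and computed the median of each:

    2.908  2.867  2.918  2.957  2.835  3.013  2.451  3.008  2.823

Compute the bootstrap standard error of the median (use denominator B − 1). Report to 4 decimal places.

Bootstrap SE is the standard deviation of the 9 replicate medians.
Mean of replicates: (2.908 + 2.867 + 2.918 + 2.957 + 2.835 + 3.013 + 2.451 + 3.008 + 2.823) / 9 = 25.78000 / 9 = 2.86444
Sum of squared deviations: (+0.04356)² + (+0.00256)² + (+0.05356)² + (+0.09256)² + (−0.02944)² + (+0.14856)² + (−0.41344)² + (+0.14356)² + (−0.04144)² = 0.22954
Variance = 0.22954 / 8 = 0.02869
SE* = √0.02869

SE* = 0.1694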